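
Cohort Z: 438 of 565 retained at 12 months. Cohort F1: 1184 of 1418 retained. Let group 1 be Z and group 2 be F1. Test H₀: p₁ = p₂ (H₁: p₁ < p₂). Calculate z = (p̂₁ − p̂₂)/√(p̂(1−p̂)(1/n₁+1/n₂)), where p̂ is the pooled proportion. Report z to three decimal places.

p̂₁ = 438/565 = 0.77522, p̂₂ = 1184/1418 = 0.83498.
Pooled p̂ = (438+1184)/(565+1418) = 1622/1983 = 0.81795.
SE = √(p̂(1−p̂)(1/n₁+1/n₂)) = √(0.81795·0.18205·0.00247513) = √(0.000368562) = 0.01920.
z = (0.77522 − 0.83498)/0.01920 = -0.05976/0.01920 = -3.113.
p-value = P(Z < -3.113) ≈ 0.0009.

z = -3.113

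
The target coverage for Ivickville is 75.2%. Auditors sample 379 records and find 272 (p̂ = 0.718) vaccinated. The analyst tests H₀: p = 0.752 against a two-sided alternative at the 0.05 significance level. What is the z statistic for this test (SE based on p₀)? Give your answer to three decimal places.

p̂ = 272/379 = 0.71768.
Standard error under H₀: √(0.752×0.248/379) = 0.02218.
z = (0.71768 − 0.752)/0.02218 = -0.03432/0.02218 = -1.547.
Two-sided p-value ≈ 2·Φ(−1.547) = 0.1218; since p > α = 0.05, fail to reject H₀.

z = -1.547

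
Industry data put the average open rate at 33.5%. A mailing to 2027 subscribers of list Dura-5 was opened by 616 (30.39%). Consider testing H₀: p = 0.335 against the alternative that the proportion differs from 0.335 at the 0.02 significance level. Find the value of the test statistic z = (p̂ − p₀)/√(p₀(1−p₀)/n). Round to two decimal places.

p̂ = 616/2027 = 0.30390.
SE = √(p₀(1−p₀)/n) = √(0.22278/2027) = 0.01048.
z = (0.30390 − 0.335)/0.01048 = -0.03110/0.01048 = -2.97.
p-value = 2·P(Z > 2.967) ≈ 0.0030. With α = 0.02, reject H₀.

z = -2.97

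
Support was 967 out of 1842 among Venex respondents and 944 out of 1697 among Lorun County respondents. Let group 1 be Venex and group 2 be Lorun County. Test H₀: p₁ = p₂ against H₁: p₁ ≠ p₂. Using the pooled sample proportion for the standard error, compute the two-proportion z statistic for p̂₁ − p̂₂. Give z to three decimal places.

p̂₁ = 967/1842 ≈ 0.52497, p̂₂ = 944/1697 ≈ 0.55628.
Pooled p̂ = (967+944)/(1842+1697) = 1911/3539 = 0.53998.
SE = √(p̂(1−p̂)(1/n₁+1/n₂)) = √(0.53998·0.46002·0.00113216) = √(0.000281231) = 0.01677.
z = (0.52497 − 0.55628)/0.01677 = -0.03131/0.01677 = -1.867.
p-value = 2·P(Z > 1.867) ≈ 0.0620.

z = -1.867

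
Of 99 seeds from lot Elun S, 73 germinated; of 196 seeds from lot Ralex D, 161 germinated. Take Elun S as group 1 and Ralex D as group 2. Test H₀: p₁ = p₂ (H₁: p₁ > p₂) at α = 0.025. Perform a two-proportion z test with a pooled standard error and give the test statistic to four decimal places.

z = -1.6832

p̂₁ = 73/99 ≈ 0.7373737, p̂₂ = 161/196 ≈ 0.8214286.
Pooled p̂ = (73+161)/(99+196) = 234/295 = 0.7932203.
SE = √(0.164022 × 0.0152031) = 0.0499363.
z = (0.7373737 − 0.8214286)/0.0499363 = -0.0840549/0.0499363 = -1.6832.
p-value = P(Z > -1.683) ≈ 0.9538, so at α = 0.025 we fail to reject H₀.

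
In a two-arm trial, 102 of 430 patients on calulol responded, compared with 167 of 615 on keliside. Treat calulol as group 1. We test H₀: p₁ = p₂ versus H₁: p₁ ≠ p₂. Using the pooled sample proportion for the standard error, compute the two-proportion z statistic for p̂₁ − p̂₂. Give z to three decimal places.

p̂₁ = 102/430 ≈ 0.23721, p̂₂ = 167/615 ≈ 0.27154.
Pooled p̂ = (102+167)/(430+615) = 269/1045 = 0.25742.
SE = √(0.191153 × 0.0039516) = 0.02748.
z = (0.23721 − 0.27154)/0.02748 = -0.03433/0.02748 = -1.249.

z = -1.249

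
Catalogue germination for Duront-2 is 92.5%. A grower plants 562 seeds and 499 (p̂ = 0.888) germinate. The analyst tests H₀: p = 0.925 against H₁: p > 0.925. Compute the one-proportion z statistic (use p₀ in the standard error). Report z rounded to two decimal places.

z = -3.34

p̂ = 499/562 = 0.8879.
Under H₀, SE = √(0.925·0.075/562) = √(0.000123443) = 0.0111.
z = (0.8879 − 0.925)/0.0111 = -0.0371/0.0111 = -3.34.
p-value = P(Z > -3.339) ≈ 0.9996.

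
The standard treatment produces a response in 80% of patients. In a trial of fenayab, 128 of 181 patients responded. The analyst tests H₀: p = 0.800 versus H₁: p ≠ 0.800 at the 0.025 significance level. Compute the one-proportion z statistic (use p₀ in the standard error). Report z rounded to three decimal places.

p̂ = 128/181 = 0.70718.
SE = √(p₀(1−p₀)/n) = √(0.16/181) = 0.02973.
z = (0.70718 − 0.8)/0.02973 = -0.09282/0.02973 = -3.122.
p-value = 2·P(Z > 3.122) ≈ 0.0018. With α = 0.025, reject H₀.

z = -3.122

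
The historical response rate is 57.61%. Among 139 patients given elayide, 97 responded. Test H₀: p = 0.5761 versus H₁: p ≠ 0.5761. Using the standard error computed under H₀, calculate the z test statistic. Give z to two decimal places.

p̂ = 97/139 = 0.6978.
SE = √(p₀(1−p₀)/n) = √(0.24421/139) = 0.0419.
z = (0.6978 − 0.5761)/0.0419 = 0.1217/0.0419 = 2.90.

z = 2.90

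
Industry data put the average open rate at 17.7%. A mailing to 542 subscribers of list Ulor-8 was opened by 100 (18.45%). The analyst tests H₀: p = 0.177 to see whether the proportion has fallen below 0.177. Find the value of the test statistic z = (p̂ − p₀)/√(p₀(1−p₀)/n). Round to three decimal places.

p̂ = 100/542 = 0.18450.
Standard error under H₀: √(0.177×0.823/542) = 0.01639.
z = (0.18450 − 0.177)/0.01639 = 0.00750/0.01639 = 0.458.

z = 0.458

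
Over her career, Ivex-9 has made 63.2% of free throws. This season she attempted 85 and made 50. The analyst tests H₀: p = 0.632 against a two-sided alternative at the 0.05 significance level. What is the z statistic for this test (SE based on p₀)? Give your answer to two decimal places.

z = -0.84

p̂ = 50/85 = 0.5882.
Under H₀, SE = √(0.632·0.368/85) = √(0.00273619) = 0.0523.
z = (0.5882 − 0.632)/0.0523 = -0.0438/0.0523 = -0.84.
p-value = 2·P(Z > 0.837) ≈ 0.4028; since p > α = 0.05, fail to reject H₀.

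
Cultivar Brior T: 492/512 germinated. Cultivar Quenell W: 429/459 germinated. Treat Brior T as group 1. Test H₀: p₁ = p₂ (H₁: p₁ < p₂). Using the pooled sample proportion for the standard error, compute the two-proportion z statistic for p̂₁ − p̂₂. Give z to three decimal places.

p̂₁ = 492/512 = 0.96094, p̂₂ = 429/459 = 0.93464.
Pooled p̂ = (492+429)/(512+459) = 921/971 = 0.94851.
SE = √(p̂(1−p̂)(1/n₁+1/n₂)) = √(0.94851·0.05149·0.00413177) = √(0.000201803) = 0.01421.
z = (0.96094 − 0.93464)/0.01421 = 0.02630/0.01421 = 1.851.

z = 1.851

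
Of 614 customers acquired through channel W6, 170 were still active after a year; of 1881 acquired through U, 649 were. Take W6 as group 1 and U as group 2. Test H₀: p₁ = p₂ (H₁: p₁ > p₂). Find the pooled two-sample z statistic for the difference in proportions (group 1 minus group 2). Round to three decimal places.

p̂₁ = 170/614 ≈ 0.276873, p̂₂ = 649/1881 ≈ 0.345029.
Pooled p̂ = (170+649)/(614+1881) = 819/2495 = 0.328257.
SE = √(0.220504 × 0.0021603) = 0.021826.
z = (0.276873 − 0.345029)/0.021826 = -0.068156/0.021826 = -3.123.
p-value = P(Z > -3.123) ≈ 0.9991.

z = -3.123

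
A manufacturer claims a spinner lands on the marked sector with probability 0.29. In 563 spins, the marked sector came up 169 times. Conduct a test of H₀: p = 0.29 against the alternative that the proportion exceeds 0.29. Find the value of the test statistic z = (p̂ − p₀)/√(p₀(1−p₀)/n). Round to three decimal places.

p̂ = 169/563 ≈ 0.30018.
Under H₀, SE = √(0.29·0.71/563) = √(0.000365719) = 0.01912.
z = (0.30018 − 0.29)/0.01912 = 0.01018/0.01912 = 0.532.
p-value = P(Z > 0.532) ≈ 0.2973.

z = 0.532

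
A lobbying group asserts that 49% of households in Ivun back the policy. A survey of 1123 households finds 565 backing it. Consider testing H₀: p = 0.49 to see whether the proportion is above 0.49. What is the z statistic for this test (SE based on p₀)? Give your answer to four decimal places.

z = 0.8793

p̂ = 565/1123 ≈ 0.503117.
SE = √(p₀(1−p₀)/n) = √(0.2499/1123) = 0.014917.
z = (0.503117 − 0.49)/0.014917 = 0.013117/0.014917 = 0.8793.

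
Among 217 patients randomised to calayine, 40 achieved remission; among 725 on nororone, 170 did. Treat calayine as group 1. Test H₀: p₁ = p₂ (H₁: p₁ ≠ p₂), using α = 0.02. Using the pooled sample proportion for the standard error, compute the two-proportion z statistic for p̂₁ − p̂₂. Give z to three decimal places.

p̂₁ = 40/217 ≈ 0.18433, p̂₂ = 170/725 ≈ 0.23448.
Pooled p̂ = (40+170)/(217+725) = 210/942 = 0.22293.
SE = √(0.173232 × 0.00598761) = 0.03221.
z = (0.18433 − 0.23448)/0.03221 = -0.05015/0.03221 = -1.557.
p-value = 2·P(Z > 1.557) ≈ 0.1194, so at α = 0.02 we fail to reject H₀.

z = -1.557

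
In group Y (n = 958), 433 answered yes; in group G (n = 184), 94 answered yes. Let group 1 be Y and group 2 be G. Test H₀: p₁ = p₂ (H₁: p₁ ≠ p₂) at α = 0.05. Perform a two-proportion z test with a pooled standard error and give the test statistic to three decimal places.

z = -1.468

p̂₁ = 433/958 ≈ 0.451983, p̂₂ = 94/184 ≈ 0.510870.
Pooled p̂ = (433+94)/(958+184) = 527/1142 = 0.461471.
SE = √(p̂(1−p̂)(1/n₁+1/n₂)) = √(0.461471·0.538529·0.00647862) = √(0.00161004) = 0.040125.
z = (0.451983 − 0.510870)/0.040125 = -0.058887/0.040125 = -1.468.
Two-sided p-value ≈ 2·Φ(−1.468) = 0.1422, so at α = 0.05 we fail to reject H₀.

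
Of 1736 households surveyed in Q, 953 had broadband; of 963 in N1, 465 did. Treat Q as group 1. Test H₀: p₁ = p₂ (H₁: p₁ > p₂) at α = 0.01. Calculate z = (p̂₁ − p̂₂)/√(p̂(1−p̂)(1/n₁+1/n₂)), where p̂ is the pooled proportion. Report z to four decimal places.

z = 3.2943

p̂₁ = 953/1736 ≈ 0.548963, p̂₂ = 465/963 ≈ 0.482866.
Pooled p̂ = (953+465)/(1736+963) = 1418/2699 = 0.525380.
SE = √(p̂(1−p̂)(1/n₁+1/n₂)) = √(0.525380·0.474620·0.00161446) = √(0.000402575) = 0.020064.
z = (0.548963 − 0.482866)/0.020064 = 0.066097/0.020064 = 3.2943.
p-value = P(Z > 3.294) ≈ 0.0005. With α = 0.01, reject H₀.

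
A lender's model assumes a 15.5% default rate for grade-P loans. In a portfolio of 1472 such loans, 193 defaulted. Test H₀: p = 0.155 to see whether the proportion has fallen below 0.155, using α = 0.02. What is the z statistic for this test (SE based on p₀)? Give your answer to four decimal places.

z = -2.5322

p̂ = 193/1472 = 0.131114.
Under H₀, SE = √(0.155·0.845/1472) = √(8.89776e-05) = 0.009433.
z = (0.131114 − 0.155)/0.009433 = -0.023886/0.009433 = -2.5322.
p-value = P(Z < -2.532) ≈ 0.0057, so at α = 0.02 we reject H₀.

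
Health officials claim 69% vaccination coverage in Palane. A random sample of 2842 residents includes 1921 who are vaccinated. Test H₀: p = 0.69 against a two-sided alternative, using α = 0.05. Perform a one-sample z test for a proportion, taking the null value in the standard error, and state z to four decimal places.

p̂ = 1921/2842 = 0.6759324.
Under H₀, SE = √(0.69·0.31/2842) = √(7.52639e-05) = 0.0086755.
z = (0.6759324 − 0.69)/0.0086755 = -0.0140676/0.0086755 = -1.6215.
Two-sided p-value ≈ 2·Φ(−1.622) = 0.1049; since p > α = 0.05, fail to reject H₀.

z = -1.6215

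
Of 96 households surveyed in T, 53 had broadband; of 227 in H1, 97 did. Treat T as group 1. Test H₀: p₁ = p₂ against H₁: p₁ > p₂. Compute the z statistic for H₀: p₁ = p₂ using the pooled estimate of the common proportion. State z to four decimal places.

p̂₁ = 53/96 = 0.552083, p̂₂ = 97/227 = 0.427313.
Pooled p̂ = (53+97)/(96+227) = 150/323 = 0.464396.
SE = √(p̂(1−p̂)(1/n₁+1/n₂)) = √(0.464396·0.535604·0.014822) = √(0.0036867) = 0.060718.
z = (0.552083 − 0.427313)/0.060718 = 0.124770/0.060718 = 2.0549.
p-value = P(Z > 2.055) ≈ 0.0199.

z = 2.0549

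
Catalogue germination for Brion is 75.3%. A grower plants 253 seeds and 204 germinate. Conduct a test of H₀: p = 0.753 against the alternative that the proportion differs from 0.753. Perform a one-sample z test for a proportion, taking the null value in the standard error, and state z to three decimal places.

p̂ = 204/253 = 0.80632.
SE = √(p₀(1−p₀)/n) = √(0.18599/253) = 0.02711.
z = (0.80632 − 0.753)/0.02711 = 0.05332/0.02711 = 1.967.
Two-sided p-value ≈ 2·Φ(−1.967) = 0.0492.

z = 1.967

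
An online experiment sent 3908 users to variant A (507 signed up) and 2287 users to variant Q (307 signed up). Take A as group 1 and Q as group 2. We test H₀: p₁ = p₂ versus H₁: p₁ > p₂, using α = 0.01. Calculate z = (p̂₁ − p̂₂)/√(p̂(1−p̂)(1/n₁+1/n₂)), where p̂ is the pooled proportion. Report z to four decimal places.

z = -0.5063

p̂₁ = 507/3908 ≈ 0.129734, p̂₂ = 307/2287 ≈ 0.134237.
Pooled p̂ = (507+307)/(3908+2287) = 814/6195 = 0.131396.
SE = √(p̂(1−p̂)(1/n₁+1/n₂)) = √(0.131396·0.868604·0.000693139) = √(7.91089e-05) = 0.008894.
z = (0.129734 − 0.134237)/0.008894 = -0.004503/0.008894 = -0.5063.
p-value = P(Z > -0.506) ≈ 0.6937. With α = 0.01, fail to reject H₀.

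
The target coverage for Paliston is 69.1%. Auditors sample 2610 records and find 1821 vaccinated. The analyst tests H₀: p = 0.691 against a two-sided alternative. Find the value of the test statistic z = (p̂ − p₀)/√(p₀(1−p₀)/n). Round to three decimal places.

p̂ = 1821/2610 ≈ 0.69770.
SE = √(p₀(1−p₀)/n) = √(0.21352/2610) = 0.00904.
z = (0.69770 − 0.691)/0.00904 = 0.00670/0.00904 = 0.741.
p-value = 2·P(Z > 0.741) ≈ 0.4588.

z = 0.741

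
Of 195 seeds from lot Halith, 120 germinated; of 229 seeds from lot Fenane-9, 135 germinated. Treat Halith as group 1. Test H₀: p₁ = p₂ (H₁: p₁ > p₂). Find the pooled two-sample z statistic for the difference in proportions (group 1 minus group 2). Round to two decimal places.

p̂₁ = 120/195 ≈ 0.6154, p̂₂ = 135/229 ≈ 0.5895.
Pooled p̂ = (120+135)/(195+229) = 255/424 = 0.6014.
SE = √(p̂(1−p̂)(1/n₁+1/n₂)) = √(0.6014·0.3986·0.00949502) = √(0.0022761) = 0.0477.
z = (0.6154 − 0.5895)/0.0477 = 0.0259/0.0477 = 0.54.
p-value = P(Z > 0.542) ≈ 0.2939.

z = 0.54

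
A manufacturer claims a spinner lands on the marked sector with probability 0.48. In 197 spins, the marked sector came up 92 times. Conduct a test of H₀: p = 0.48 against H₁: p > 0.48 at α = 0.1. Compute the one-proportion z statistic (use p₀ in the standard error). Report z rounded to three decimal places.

z = -0.365

p̂ = 92/197 ≈ 0.46701.
Standard error under H₀: √(0.48×0.52/197) = 0.03560.
z = (0.46701 − 0.48)/0.03560 = -0.01299/0.03560 = -0.365.
p-value = P(Z > -0.365) ≈ 0.6425; since p > α = 0.1, fail to reject H₀.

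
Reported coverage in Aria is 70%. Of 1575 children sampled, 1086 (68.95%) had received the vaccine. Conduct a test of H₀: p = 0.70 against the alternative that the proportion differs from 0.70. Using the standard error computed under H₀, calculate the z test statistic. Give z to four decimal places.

z = -0.9073

p̂ = 1086/1575 = 0.6895238.
SE = √(p₀(1−p₀)/n) = √(0.21/1575) = 0.0115470.
z = (0.6895238 − 0.7)/0.0115470 = -0.0104762/0.0115470 = -0.9073.
p-value = 2·P(Z > 0.907) ≈ 0.3643.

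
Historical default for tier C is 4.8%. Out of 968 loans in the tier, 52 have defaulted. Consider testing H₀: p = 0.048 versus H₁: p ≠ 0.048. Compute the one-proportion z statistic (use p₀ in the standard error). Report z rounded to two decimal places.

p̂ = 52/968 = 0.0537.
Under H₀, SE = √(0.048·0.952/968) = √(4.72066e-05) = 0.0069.
z = (0.0537 − 0.048)/0.0069 = 0.0057/0.0069 = 0.83.
p-value = 2·P(Z > 0.832) ≈ 0.4052.

z = 0.83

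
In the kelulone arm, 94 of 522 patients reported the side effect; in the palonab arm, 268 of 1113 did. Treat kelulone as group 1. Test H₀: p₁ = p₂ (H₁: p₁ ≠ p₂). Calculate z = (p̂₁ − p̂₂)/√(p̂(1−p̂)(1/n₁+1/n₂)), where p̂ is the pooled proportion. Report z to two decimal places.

p̂₁ = 94/522 ≈ 0.1801, p̂₂ = 268/1113 ≈ 0.2408.
Pooled p̂ = (94+268)/(522+1113) = 362/1635 = 0.2214.
SE = √(0.172386 × 0.00281418) = 0.0220.
z = (0.1801 − 0.2408)/0.0220 = -0.0607/0.0220 = -2.76.
Two-sided p-value ≈ 2·Φ(−2.757) = 0.0058.

z = -2.76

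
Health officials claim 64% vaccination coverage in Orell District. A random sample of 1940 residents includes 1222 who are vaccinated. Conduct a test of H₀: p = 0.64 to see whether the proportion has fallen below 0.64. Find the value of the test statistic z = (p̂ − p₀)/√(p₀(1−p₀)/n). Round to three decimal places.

p̂ = 1222/1940 ≈ 0.62990.
SE = √(p₀(1−p₀)/n) = √(0.2304/1940) = 0.01090.
z = (0.62990 − 0.64)/0.01090 = -0.01010/0.01090 = -0.927.

z = -0.927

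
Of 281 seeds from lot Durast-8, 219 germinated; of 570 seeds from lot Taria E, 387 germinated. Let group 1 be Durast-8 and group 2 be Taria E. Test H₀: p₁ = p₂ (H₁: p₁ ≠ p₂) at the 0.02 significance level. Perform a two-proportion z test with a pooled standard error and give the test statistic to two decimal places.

p̂₁ = 219/281 ≈ 0.77936, p̂₂ = 387/570 ≈ 0.67895.
Pooled p̂ = (219+387)/(281+570) = 606/851 = 0.71210.
SE = √(0.205012 × 0.0053131) = 0.03300.
z = (0.77936 − 0.67895)/0.03300 = 0.10041/0.03300 = 3.04.
p-value = 2·P(Z > 3.042) ≈ 0.0023; since p < α = 0.02, reject H₀.

z = 3.04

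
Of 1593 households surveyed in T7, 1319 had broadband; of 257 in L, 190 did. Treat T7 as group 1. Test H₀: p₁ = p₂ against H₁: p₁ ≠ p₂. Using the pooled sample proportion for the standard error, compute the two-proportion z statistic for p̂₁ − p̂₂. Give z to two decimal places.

z = 3.40

p̂₁ = 1319/1593 ≈ 0.8280, p̂₂ = 190/257 ≈ 0.7393.
Pooled p̂ = (1319+190)/(1593+257) = 1509/1850 = 0.8157.
SE = √(0.150349 × 0.0045188) = 0.0261.
z = (0.8280 − 0.7393)/0.0261 = 0.0887/0.0261 = 3.40.
Two-sided p-value ≈ 2·Φ(−3.403) = 0.0007.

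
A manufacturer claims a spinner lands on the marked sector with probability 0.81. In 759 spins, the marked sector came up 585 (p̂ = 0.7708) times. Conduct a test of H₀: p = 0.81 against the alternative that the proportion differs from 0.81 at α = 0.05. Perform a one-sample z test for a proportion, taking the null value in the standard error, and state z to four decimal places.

z = -2.7563

p̂ = 585/759 = 0.770751.
SE = √(p₀(1−p₀)/n) = √(0.1539/759) = 0.014240.
z = (0.770751 − 0.81)/0.014240 = -0.039249/0.014240 = -2.7563.
Two-sided p-value ≈ 2·Φ(−2.756) = 0.0058. With α = 0.05, reject H₀.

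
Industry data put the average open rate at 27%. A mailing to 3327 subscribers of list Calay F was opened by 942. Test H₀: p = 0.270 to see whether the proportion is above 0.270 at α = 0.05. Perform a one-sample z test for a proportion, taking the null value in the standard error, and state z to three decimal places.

p̂ = 942/3327 = 0.283138.
Standard error under H₀: √(0.27×0.73/3327) = 0.007697.
z = (0.283138 − 0.27)/0.007697 = 0.013138/0.007697 = 1.707.
p-value = P(Z > 1.707) ≈ 0.0439. With α = 0.05, reject H₀.

z = 1.707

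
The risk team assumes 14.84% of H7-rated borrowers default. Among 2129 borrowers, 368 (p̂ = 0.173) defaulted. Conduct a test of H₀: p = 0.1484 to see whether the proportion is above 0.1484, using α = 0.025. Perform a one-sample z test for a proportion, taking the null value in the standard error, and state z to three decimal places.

p̂ = 368/2129 = 0.1728511.
Standard error under H₀: √(0.1484×0.8516/2129) = 0.0077045.
z = (0.1728511 − 0.1484)/0.0077045 = 0.0244511/0.0077045 = 3.174.
p-value = P(Z > 3.174) ≈ 0.0008, so at α = 0.025 we reject H₀.

z = 3.174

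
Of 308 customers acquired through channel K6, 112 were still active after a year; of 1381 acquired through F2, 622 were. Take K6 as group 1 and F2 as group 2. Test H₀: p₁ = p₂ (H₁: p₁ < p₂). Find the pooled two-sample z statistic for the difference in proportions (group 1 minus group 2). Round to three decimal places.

p̂₁ = 112/308 ≈ 0.363636, p̂₂ = 622/1381 ≈ 0.450398.
Pooled p̂ = (112+622)/(308+1381) = 734/1689 = 0.434577.
SE = √(p̂(1−p̂)(1/n₁+1/n₂)) = √(0.434577·0.565423·0.00397087) = √(0.00097572) = 0.031237.
z = (0.363636 − 0.450398)/0.031237 = -0.086762/0.031237 = -2.778.
p-value = P(Z < -2.778) ≈ 0.0027.

z = -2.778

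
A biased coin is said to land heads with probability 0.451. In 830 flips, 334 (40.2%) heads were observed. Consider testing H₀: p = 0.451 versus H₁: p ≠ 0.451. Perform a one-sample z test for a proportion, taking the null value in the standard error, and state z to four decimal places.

p̂ = 334/830 = 0.4024096.
Under H₀, SE = √(0.451·0.549/830) = √(0.000298312) = 0.0172717.
z = (0.4024096 − 0.451)/0.0172717 = -0.0485904/0.0172717 = -2.8133.
Two-sided p-value ≈ 2·Φ(−2.813) = 0.0049.

z = -2.8133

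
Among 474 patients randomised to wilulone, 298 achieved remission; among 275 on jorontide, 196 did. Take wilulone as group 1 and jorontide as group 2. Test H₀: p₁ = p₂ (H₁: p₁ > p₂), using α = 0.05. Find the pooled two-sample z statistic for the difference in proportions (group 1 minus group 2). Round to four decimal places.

p̂₁ = 298/474 ≈ 0.628692, p̂₂ = 196/275 ≈ 0.712727.
Pooled p̂ = (298+196)/(474+275) = 494/749 = 0.659546.
SE = √(p̂(1−p̂)(1/n₁+1/n₂)) = √(0.659546·0.340454·0.00574607) = √(0.00129025) = 0.035920.
z = (0.628692 − 0.712727)/0.035920 = -0.084035/0.035920 = -2.3395.
p-value = P(Z > -2.340) ≈ 0.9903, so at α = 0.05 we fail to reject H₀.

z = -2.3395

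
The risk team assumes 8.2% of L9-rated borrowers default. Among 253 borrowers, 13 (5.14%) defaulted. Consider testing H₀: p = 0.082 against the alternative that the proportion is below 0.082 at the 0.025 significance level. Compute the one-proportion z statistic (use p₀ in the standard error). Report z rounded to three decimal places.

z = -1.775

p̂ = 13/253 ≈ 0.05138.
Standard error under H₀: √(0.082×0.918/253) = 0.01725.
z = (0.05138 − 0.082)/0.01725 = -0.03062/0.01725 = -1.775.
p-value = P(Z < -1.775) ≈ 0.0380. With α = 0.025, fail to reject H₀.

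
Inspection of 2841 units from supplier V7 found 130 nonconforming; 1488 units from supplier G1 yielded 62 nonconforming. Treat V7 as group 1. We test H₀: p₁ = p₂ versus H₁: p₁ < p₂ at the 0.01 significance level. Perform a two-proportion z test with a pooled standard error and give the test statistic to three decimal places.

z = 0.621

p̂₁ = 130/2841 ≈ 0.04576, p̂₂ = 62/1488 ≈ 0.04167.
Pooled p̂ = (130+62)/(2841+1488) = 192/4329 = 0.04435.
SE = √(p̂(1−p̂)(1/n₁+1/n₂)) = √(0.04435·0.95565·0.00102403) = √(4.34035e-05) = 0.00659.
z = (0.04576 − 0.04167)/0.00659 = 0.00409/0.00659 = 0.621.
p-value = P(Z < 0.621) ≈ 0.7327; since p > α = 0.01, fail to reject H₀.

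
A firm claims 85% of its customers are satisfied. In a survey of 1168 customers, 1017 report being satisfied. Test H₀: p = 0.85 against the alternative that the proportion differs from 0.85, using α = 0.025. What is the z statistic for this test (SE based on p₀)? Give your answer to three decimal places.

p̂ = 1017/1168 ≈ 0.87072.
SE = √(p₀(1−p₀)/n) = √(0.1275/1168) = 0.01045.
z = (0.87072 − 0.85)/0.01045 = 0.02072/0.01045 = 1.983.
p-value = 2·P(Z > 1.983) ≈ 0.0474; since p > α = 0.025, fail to reject H₀.

z = 1.983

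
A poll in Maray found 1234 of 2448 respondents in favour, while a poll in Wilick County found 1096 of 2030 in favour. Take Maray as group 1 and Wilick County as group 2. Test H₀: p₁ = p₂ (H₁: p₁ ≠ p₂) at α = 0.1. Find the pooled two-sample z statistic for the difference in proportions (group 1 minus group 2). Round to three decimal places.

p̂₁ = 1234/2448 ≈ 0.50408, p̂₂ = 1096/2030 ≈ 0.53990.
Pooled p̂ = (1234+1096)/(2448+2030) = 2330/4478 = 0.52032.
SE = √(p̂(1−p̂)(1/n₁+1/n₂)) = √(0.52032·0.47968·0.000901108) = √(0.000224905) = 0.01500.
z = (0.50408 − 0.53990)/0.01500 = -0.03582/0.01500 = -2.388.
p-value = 2·P(Z > 2.388) ≈ 0.0169. With α = 0.1, reject H₀.

z = -2.388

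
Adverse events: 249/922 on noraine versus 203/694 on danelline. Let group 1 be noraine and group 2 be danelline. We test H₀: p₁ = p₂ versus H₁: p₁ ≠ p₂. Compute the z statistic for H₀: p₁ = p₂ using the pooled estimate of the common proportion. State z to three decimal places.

p̂₁ = 249/922 ≈ 0.27007, p̂₂ = 203/694 ≈ 0.29251.
Pooled p̂ = (249+203)/(922+694) = 452/1616 = 0.27970.
SE = √(0.201469 × 0.00252552) = 0.02256.
z = (0.27007 − 0.29251)/0.02256 = -0.02244/0.02256 = -0.995.
p-value = 2·P(Z > 0.995) ≈ 0.3198.

z = -0.995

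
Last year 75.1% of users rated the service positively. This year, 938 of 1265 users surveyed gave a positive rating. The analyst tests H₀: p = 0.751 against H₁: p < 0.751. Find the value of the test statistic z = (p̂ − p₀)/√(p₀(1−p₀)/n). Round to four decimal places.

z = -0.7812

p̂ = 938/1265 = 0.741502.
Under H₀, SE = √(0.751·0.249/1265) = √(0.000147825) = 0.012158.
z = (0.741502 − 0.751)/0.012158 = -0.009498/0.012158 = -0.7812.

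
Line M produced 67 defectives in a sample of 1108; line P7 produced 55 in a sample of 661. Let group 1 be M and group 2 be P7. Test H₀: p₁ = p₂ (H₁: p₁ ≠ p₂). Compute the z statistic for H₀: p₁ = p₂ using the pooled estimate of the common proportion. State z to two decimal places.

z = -1.83

p̂₁ = 67/1108 ≈ 0.06047, p̂₂ = 55/661 ≈ 0.08321.
Pooled p̂ = (67+55)/(1108+661) = 122/1769 = 0.06897.
SE = √(0.0642093 × 0.00241539) = 0.01245.
z = (0.06047 − 0.08321)/0.01245 = -0.02274/0.01245 = -1.83.
Two-sided p-value ≈ 2·Φ(−1.826) = 0.0679.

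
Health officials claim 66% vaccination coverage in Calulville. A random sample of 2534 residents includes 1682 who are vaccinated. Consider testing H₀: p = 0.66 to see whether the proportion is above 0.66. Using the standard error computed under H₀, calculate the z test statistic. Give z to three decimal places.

z = 0.401

p̂ = 1682/2534 = 0.66377.
SE = √(p₀(1−p₀)/n) = √(0.2244/2534) = 0.00941.
z = (0.66377 − 0.66)/0.00941 = 0.00377/0.00941 = 0.401.
p-value = P(Z > 0.401) ≈ 0.3442.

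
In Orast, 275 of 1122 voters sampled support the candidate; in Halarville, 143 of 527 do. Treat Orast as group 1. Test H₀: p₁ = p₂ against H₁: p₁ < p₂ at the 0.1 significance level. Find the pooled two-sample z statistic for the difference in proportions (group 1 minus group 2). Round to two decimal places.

z = -1.14

p̂₁ = 275/1122 = 0.2451, p̂₂ = 143/527 = 0.2713.
Pooled p̂ = (275+143)/(1122+527) = 418/1649 = 0.2535.
SE = √(p̂(1−p̂)(1/n₁+1/n₂)) = √(0.2535·0.7465·0.0027888) = √(0.000527728) = 0.0230.
z = (0.2451 − 0.2713)/0.0230 = -0.0262/0.0230 = -1.14.
p-value = P(Z < -1.143) ≈ 0.1266, so at α = 0.1 we fail to reject H₀.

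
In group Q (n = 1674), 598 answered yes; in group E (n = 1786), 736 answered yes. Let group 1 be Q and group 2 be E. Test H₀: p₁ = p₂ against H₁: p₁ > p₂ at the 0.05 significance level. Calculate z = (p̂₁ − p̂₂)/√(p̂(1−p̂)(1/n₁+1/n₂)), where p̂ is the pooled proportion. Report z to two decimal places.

p̂₁ = 598/1674 ≈ 0.3572, p̂₂ = 736/1786 ≈ 0.4121.
Pooled p̂ = (598+736)/(1674+1786) = 1334/3460 = 0.3855.
SE = √(p̂(1−p̂)(1/n₁+1/n₂)) = √(0.3855·0.6145·0.00115728) = √(0.000274161) = 0.0166.
z = (0.3572 − 0.4121)/0.0166 = -0.0549/0.0166 = -3.31.
p-value = P(Z > -3.314) ≈ 0.9995. With α = 0.05, fail to reject H₀.

z = -3.31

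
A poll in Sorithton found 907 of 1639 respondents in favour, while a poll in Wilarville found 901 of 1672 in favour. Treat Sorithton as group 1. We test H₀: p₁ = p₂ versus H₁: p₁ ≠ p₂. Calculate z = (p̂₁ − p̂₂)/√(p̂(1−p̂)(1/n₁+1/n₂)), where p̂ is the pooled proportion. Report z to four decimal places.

z = 0.8385

p̂₁ = 907/1639 = 0.5533862, p̂₂ = 901/1672 = 0.5388756.
Pooled p̂ = (907+901)/(1639+1672) = 1808/3311 = 0.5460586.
SE = √(0.247879 × 0.00120821) = 0.0173058.
z = (0.5533862 − 0.5388756)/0.0173058 = 0.0145106/0.0173058 = 0.8385.
Two-sided p-value ≈ 2·Φ(−0.838) = 0.4018.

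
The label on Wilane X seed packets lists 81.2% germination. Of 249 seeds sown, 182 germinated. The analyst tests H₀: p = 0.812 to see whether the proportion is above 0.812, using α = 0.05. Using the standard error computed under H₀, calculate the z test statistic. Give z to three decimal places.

p̂ = 182/249 ≈ 0.730924.
SE = √(p₀(1−p₀)/n) = √(0.15266/249) = 0.024760.
z = (0.730924 − 0.812)/0.024760 = -0.081076/0.024760 = -3.274.
p-value = P(Z > -3.274) ≈ 0.9995, so at α = 0.05 we fail to reject H₀.

z = -3.274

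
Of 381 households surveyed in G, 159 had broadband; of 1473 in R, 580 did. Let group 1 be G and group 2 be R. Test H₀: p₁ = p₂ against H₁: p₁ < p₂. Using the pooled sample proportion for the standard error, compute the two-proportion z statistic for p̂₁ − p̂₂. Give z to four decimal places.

p̂₁ = 159/381 = 0.417323, p̂₂ = 580/1473 = 0.393754.
Pooled p̂ = (159+580)/(381+1473) = 739/1854 = 0.398598.
SE = √(0.239718 × 0.00330356) = 0.028141.
z = (0.417323 − 0.393754)/0.028141 = 0.023569/0.028141 = 0.8375.

z = 0.8375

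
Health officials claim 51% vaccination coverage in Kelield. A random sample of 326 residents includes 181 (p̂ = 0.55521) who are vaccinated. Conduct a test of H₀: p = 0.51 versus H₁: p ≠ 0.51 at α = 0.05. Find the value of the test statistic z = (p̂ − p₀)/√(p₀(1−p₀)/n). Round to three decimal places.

p̂ = 181/326 = 0.55521.
Under H₀, SE = √(0.51·0.49/326) = √(0.000766564) = 0.02769.
z = (0.55521 − 0.51)/0.02769 = 0.04521/0.02769 = 1.633.
Two-sided p-value ≈ 2·Φ(−1.633) = 0.1025. With α = 0.05, fail to reject H₀.

z = 1.633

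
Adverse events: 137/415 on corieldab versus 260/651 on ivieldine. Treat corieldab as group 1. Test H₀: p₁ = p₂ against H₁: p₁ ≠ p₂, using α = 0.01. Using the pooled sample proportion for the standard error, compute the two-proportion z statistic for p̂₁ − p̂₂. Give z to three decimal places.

z = -2.281

p̂₁ = 137/415 ≈ 0.33012, p̂₂ = 260/651 ≈ 0.39939.
Pooled p̂ = (137+260)/(415+651) = 397/1066 = 0.37242.
SE = √(p̂(1−p̂)(1/n₁+1/n₂)) = √(0.37242·0.62758·0.00394574) = √(0.000922211) = 0.03037.
z = (0.33012 − 0.39939)/0.03037 = -0.06927/0.03037 = -2.281.
p-value = 2·P(Z > 2.281) ≈ 0.0226. With α = 0.01, fail to reject H₀.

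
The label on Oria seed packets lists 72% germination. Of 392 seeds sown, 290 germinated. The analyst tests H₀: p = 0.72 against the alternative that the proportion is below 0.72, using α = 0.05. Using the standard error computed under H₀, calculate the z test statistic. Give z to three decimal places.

p̂ = 290/392 = 0.73980.
Standard error under H₀: √(0.72×0.28/392) = 0.02268.
z = (0.73980 − 0.72)/0.02268 = 0.01980/0.02268 = 0.873.
p-value = P(Z < 0.873) ≈ 0.8086. With α = 0.05, fail to reject H₀.

z = 0.873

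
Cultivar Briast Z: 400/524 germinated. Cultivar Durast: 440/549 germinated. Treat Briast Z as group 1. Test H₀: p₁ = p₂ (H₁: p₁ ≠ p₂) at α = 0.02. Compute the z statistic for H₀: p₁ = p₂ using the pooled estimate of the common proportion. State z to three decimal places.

p̂₁ = 400/524 = 0.76336, p̂₂ = 440/549 = 0.80146.
Pooled p̂ = (400+440)/(524+549) = 840/1073 = 0.78285.
SE = √(0.169995 × 0.00372989) = 0.02518.
z = (0.76336 − 0.80146)/0.02518 = -0.03810/0.02518 = -1.513.
p-value = 2·P(Z > 1.513) ≈ 0.1303, so at α = 0.02 we fail to reject H₀.

z = -1.513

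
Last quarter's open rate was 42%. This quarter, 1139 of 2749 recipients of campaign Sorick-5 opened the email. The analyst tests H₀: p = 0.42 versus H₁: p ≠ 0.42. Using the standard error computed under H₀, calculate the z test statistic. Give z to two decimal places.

p̂ = 1139/2749 = 0.41433.
Under H₀, SE = √(0.42·0.58/2749) = √(8.8614e-05) = 0.00941.
z = (0.41433 − 0.42)/0.00941 = -0.00567/0.00941 = -0.60.

z = -0.60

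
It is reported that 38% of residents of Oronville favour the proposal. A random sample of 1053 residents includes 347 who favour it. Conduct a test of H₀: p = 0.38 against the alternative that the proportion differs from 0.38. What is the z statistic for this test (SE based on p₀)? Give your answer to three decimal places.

p̂ = 347/1053 ≈ 0.32953.
Standard error under H₀: √(0.38×0.62/1053) = 0.01496.
z = (0.32953 − 0.38)/0.01496 = -0.05047/0.01496 = -3.374.

z = -3.374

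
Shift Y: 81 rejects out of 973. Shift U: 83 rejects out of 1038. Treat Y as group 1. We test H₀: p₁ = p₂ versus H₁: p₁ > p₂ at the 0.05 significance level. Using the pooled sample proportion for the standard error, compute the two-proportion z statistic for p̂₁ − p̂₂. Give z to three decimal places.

p̂₁ = 81/973 = 0.08325, p̂₂ = 83/1038 = 0.07996.
Pooled p̂ = (81+83)/(973+1038) = 164/2011 = 0.08155.
SE = √(0.0749008 × 0.00199114) = 0.01221.
z = (0.08325 − 0.07996)/0.01221 = 0.00329/0.01221 = 0.269.
p-value = P(Z > 0.269) ≈ 0.3939; since p > α = 0.05, fail to reject H₀.

z = 0.269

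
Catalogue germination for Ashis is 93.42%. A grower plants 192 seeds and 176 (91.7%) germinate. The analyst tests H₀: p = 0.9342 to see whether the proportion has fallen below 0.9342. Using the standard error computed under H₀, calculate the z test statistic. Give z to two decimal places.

z = -0.98

p̂ = 176/192 = 0.9167.
Under H₀, SE = √(0.9342·0.0658/192) = √(0.000320158) = 0.0179.
z = (0.9167 − 0.9342)/0.0179 = -0.0175/0.0179 = -0.98.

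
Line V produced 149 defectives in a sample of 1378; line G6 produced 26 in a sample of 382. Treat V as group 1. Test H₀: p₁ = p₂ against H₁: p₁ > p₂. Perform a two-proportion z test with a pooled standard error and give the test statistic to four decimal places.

z = 2.3155

p̂₁ = 149/1378 ≈ 0.108128, p̂₂ = 26/382 ≈ 0.068063.
Pooled p̂ = (149+26)/(1378+382) = 175/1760 = 0.099432.
SE = √(p̂(1−p̂)(1/n₁+1/n₂)) = √(0.099432·0.900568·0.00334349) = √(0.000299393) = 0.017303.
z = (0.108128 − 0.068063)/0.017303 = 0.040065/0.017303 = 2.3155.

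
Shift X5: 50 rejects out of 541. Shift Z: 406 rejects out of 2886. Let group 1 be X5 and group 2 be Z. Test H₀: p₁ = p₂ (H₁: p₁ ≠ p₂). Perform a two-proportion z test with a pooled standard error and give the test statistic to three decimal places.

p̂₁ = 50/541 ≈ 0.09242, p̂₂ = 406/2886 ≈ 0.14068.
Pooled p̂ = (50+406)/(541+2886) = 456/3427 = 0.13306.
SE = √(0.115356 × 0.00219493) = 0.01591.
z = (0.09242 − 0.14068)/0.01591 = -0.04826/0.01591 = -3.033.

z = -3.033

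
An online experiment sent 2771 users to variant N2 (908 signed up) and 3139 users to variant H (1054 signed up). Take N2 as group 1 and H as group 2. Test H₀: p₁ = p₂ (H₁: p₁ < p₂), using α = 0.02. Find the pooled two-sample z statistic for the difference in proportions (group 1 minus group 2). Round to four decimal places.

p̂₁ = 908/2771 = 0.327680, p̂₂ = 1054/3139 = 0.335776.
Pooled p̂ = (908+1054)/(2771+3139) = 1962/5910 = 0.331980.
SE = √(0.221769 × 0.000679453) = 0.012275.
z = (0.327680 − 0.335776)/0.012275 = -0.008096/0.012275 = -0.6596.
p-value = P(Z < -0.660) ≈ 0.2548. With α = 0.02, fail to reject H₀.

z = -0.6596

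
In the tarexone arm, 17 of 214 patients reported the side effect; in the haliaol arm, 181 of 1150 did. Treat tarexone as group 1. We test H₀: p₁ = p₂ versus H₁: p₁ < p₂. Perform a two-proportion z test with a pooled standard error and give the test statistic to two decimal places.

p̂₁ = 17/214 ≈ 0.07944, p̂₂ = 181/1150 ≈ 0.15739.
Pooled p̂ = (17+181)/(214+1150) = 198/1364 = 0.14516.
SE = √(p̂(1−p̂)(1/n₁+1/n₂)) = √(0.14516·0.85484·0.00554246) = √(0.000687761) = 0.02623.
z = (0.07944 − 0.15739)/0.02623 = -0.07795/0.02623 = -2.97.

z = -2.97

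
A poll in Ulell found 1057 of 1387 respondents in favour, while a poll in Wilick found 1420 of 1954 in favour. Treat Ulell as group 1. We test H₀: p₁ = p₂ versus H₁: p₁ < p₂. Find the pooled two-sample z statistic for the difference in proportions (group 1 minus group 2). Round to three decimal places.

p̂₁ = 1057/1387 ≈ 0.762076, p̂₂ = 1420/1954 ≈ 0.726714.
Pooled p̂ = (1057+1420)/(1387+1954) = 2477/3341 = 0.741395.
SE = √(0.191729 × 0.00123275) = 0.015374.
z = (0.762076 − 0.726714)/0.015374 = 0.035362/0.015374 = 2.300.
p-value = P(Z < 2.300) ≈ 0.9893.

z = 2.300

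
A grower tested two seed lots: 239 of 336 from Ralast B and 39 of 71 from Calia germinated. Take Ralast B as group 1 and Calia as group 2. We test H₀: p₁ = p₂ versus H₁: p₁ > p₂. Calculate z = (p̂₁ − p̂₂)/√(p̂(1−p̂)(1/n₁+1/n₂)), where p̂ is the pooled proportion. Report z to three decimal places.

p̂₁ = 239/336 ≈ 0.71131, p̂₂ = 39/71 ≈ 0.54930.
Pooled p̂ = (239+39)/(336+71) = 278/407 = 0.68305.
SE = √(0.216494 × 0.0170607) = 0.06077.
z = (0.71131 − 0.54930)/0.06077 = 0.16201/0.06077 = 2.666.
p-value = P(Z > 2.666) ≈ 0.0038.

z = 2.666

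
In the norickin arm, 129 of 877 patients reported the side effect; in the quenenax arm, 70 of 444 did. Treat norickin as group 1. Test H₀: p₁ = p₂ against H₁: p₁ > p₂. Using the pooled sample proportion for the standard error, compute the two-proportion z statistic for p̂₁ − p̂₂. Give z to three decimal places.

z = -0.507

p̂₁ = 129/877 ≈ 0.14709, p̂₂ = 70/444 ≈ 0.15766.
Pooled p̂ = (129+70)/(877+444) = 199/1321 = 0.15064.
SE = √(0.12795 × 0.0033925) = 0.02083.
z = (0.14709 − 0.15766)/0.02083 = -0.01057/0.02083 = -0.507.
p-value = P(Z > -0.507) ≈ 0.6940.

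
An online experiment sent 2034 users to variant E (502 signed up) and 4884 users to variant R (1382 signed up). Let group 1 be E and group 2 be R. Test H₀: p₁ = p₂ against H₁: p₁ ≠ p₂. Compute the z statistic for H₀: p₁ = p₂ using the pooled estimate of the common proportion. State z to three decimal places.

p̂₁ = 502/2034 ≈ 0.246804, p̂₂ = 1382/4884 ≈ 0.282965.
Pooled p̂ = (502+1382)/(2034+4884) = 1884/6918 = 0.272333.
SE = √(p̂(1−p̂)(1/n₁+1/n₂)) = √(0.272333·0.727667·0.000696392) = √(0.000138002) = 0.011747.
z = (0.246804 − 0.282965)/0.011747 = -0.036161/0.011747 = -3.078.
Two-sided p-value ≈ 2·Φ(−3.078) = 0.0021.

z = -3.078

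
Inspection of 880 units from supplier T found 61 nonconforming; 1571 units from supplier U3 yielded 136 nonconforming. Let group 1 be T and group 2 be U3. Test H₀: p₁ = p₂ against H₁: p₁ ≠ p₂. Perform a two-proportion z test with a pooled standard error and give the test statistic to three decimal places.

p̂₁ = 61/880 = 0.06932, p̂₂ = 136/1571 = 0.08657.
Pooled p̂ = (61+136)/(880+1571) = 197/2451 = 0.08038.
SE = √(0.0739152 × 0.0017729) = 0.01145.
z = (0.06932 − 0.08657)/0.01145 = -0.01725/0.01145 = -1.507.
Two-sided p-value ≈ 2·Φ(−1.507) = 0.1318.

z = -1.507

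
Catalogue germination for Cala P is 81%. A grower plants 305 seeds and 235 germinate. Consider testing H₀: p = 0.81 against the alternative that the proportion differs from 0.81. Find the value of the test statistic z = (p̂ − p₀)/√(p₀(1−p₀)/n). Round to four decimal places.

p̂ = 235/305 = 0.770492.
Standard error under H₀: √(0.81×0.19/305) = 0.022463.
z = (0.770492 − 0.81)/0.022463 = -0.039508/0.022463 = -1.7588.
Two-sided p-value ≈ 2·Φ(−1.759) = 0.0786.

z = -1.7588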